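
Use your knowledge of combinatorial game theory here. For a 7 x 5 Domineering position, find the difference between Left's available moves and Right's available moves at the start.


Board is 7 x 5 (rows x cols).
Left (vertical) placements: (rows-1) * cols = 6 * 5 = 30
Right (horizontal) placements: rows * (cols-1) = 7 * 4 = 28
Advantage = Left - Right = 30 - 28 = 2

2


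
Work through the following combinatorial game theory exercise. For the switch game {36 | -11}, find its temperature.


The game is {36 | -11}, a switch {a | b} with numbers a > b.
Cooling {a | b} by t gives {a - t | b + t}, which stops being hot when a - t = b + t, i.e. at t = (a - b)/2. So the temperature of a switch is (a - b)/2.
Temperature = (Left option - Right option) / 2
= (36 - (-11)) / 2
= 47 / 2
= 47/2

47/2


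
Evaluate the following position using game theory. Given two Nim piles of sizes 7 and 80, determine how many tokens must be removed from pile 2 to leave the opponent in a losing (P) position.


Piles: 7 and 80
Current XOR: 7 XOR 80 = 87 (non-zero, so this is an N-position).
To make the XOR zero, we need to find a move that balances the piles.
For pile 2 (size 80): target = 80 XOR 87 = 7
We reduce pile 2 from 80 to 7.
Tokens removed: 80 - 7 = 73
Verification: 7 XOR 7 = 0

73


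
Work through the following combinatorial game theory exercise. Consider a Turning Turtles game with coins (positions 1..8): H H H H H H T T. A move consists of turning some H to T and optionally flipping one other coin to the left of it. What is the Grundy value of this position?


Coins: H H H H H H T T
Key fact: a single head at position k behaves exactly like a Nim heap of size k (turning it to T and optionally flipping a coin at j < k corresponds to moving the heap from k to j, or to 0), and heads combine as a disjunctive sum (two heads at the same place would cancel, matching j XOR j = 0). So the Nim-value is the XOR of the 1-indexed positions of the heads.
Face-up positions (1-indexed): [1, 2, 3, 4, 5, 6]
XOR 0 with 1: 0 XOR 1 = 1
XOR 1 with 2: 1 XOR 2 = 3
XOR 3 with 3: 3 XOR 3 = 0
XOR 0 with 4: 0 XOR 4 = 4
XOR 4 with 5: 4 XOR 5 = 1
XOR 1 with 6: 1 XOR 6 = 7
Nim-value = 7

7


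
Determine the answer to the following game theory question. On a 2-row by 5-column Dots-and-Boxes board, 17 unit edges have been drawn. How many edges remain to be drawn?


Grid: 2 x 5 boxes, i.e. 3 rows and 6 columns of dots.
Horizontal edges: (rows + 1) * cols = 3 * 5 = 15
Vertical edges: rows * (cols + 1) = 2 * 6 = 12
Total edges: 15 + 12 = 27
Edges drawn: 17
Remaining: 27 - 17 = 10

10


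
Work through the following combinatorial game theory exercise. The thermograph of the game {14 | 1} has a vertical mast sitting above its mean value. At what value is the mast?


Game = {14 | 1}, a switch {a | b} with numbers a > b.
Its thermograph has left wall a - t and right wall b + t, which meet at t = (a - b)/2, where both equal (a + b)/2. So the mast (mean value) is at (a + b)/2.
Mean = (14 + (1))/2 = 15/2 = 15/2

15/2


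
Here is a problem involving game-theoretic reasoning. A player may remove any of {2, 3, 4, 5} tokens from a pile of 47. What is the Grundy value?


The subtraction set is S = {2, 3, 4, 5}.
G(k) = mex{ G(k - s) : s in S, s <= k }. We compute iteratively: G(0) = 0.
G(1) = mex({}) = 0
G(2) = mex({0}) = 1
G(3) = mex({0}) = 1
G(4) = mex({0, 1}) = 2
G(5) = mex({0, 1}) = 2
G(6) = mex({0, 1, 2}) = 3
G(7) = mex({1, 2}) = 0
G(8) = mex({1, 2, 3}) = 0
G(9) = mex({0, 2, 3}) = 1
G(10) = mex({0, 2, 3}) = 1
G(11) = mex({0, 1, 3}) = 2
Observe that G(7)..G(11) = 0, 0, 1, 1, 2 repeats G(0)..G(4) = 0, 0, 1, 1, 2.
For k >= max(S) = 5, G(k) is determined by the previous 5 values G(k-5)..G(k-1); a window of 5 consecutive values has recurred shifted by 7, so by induction G(k + 7) = G(k) for all k >= 0: the sequence is periodic from the start with period 7.
One period: G(0..6) = 0, 0, 1, 1, 2, 2, 3.
47 mod 7 = 5, so G(47) = G(5) = 2.

2


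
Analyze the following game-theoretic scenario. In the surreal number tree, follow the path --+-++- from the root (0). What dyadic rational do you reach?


Sign expansion: --+-++-
Rule: track bounds (lo, hi), initially (-inf, +inf). On '+', the current value becomes lo and we move to the simplest number in (value, hi): value + 1 if hi = +inf, otherwise the midpoint (value + hi)/2. On '-', the current value becomes hi and we move to value - 1 if lo = -inf, otherwise the midpoint (lo + value)/2.
Start at 0.
Step 1: sign = -, move left. Bounds: (-inf, 0). Value = -1
Step 2: sign = -, move left. Bounds: (-inf, -1). Value = -2
Step 3: sign = +, move right. Bounds: (-2, -1). Value = -3/2
Step 4: sign = -, move left. Bounds: (-2, -3/2). Value = -7/4
Step 5: sign = +, move right. Bounds: (-7/4, -3/2). Value = -13/8
Step 6: sign = +, move right. Bounds: (-13/8, -3/2). Value = -25/16
Step 7: sign = -, move left. Bounds: (-13/8, -25/16). Value = -51/32
The surreal number with sign expansion --+-++- is -51/32.

-51/32


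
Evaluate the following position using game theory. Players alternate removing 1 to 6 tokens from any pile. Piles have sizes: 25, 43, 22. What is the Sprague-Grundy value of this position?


Subtraction set: {1, 2, 3, 4, 5, 6}
For this subtraction set, G(n) = n mod 7 (period = max + 1 = 7).
Pile 1 (size 25): G(25) = 25 mod 7 = 4
Pile 2 (size 43): G(43) = 43 mod 7 = 1
Pile 3 (size 22): G(22) = 22 mod 7 = 1
Total Grundy value = XOR of all: 4 XOR 1 XOR 1 = 4

4


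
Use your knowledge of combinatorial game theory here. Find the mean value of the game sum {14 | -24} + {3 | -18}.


G1 = {14 | -24}, G2 = {3 | -18}
Each is a switch {a | b} with numbers a > b; its mean value is (a + b)/2, and mean value is additive over game sums: m(G1 + G2) = m(G1) + m(G2).
Mean of G1 = (14 + (-24))/2 = -10/2 = -5
Mean of G2 = (3 + (-18))/2 = -15/2 = -15/2
Mean of G1 + G2 = -5 + -15/2 = -25/2

-25/2


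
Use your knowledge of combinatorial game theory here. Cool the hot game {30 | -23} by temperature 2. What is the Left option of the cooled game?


Original game: {30 | -23} (a switch {a | b} with a > b).
Cooling by t (for t below the temperature (a - b)/2 = 53/2) taxes each move by t: {a | b} cooled by t is {a - t | b + t}.
Cooling amount: t = 2
Cooled Left option: 30 - 2 = 28
Cooled Right option: -23 + 2 = -21
Cooled game: {28 | -21}
Left option = 28

28


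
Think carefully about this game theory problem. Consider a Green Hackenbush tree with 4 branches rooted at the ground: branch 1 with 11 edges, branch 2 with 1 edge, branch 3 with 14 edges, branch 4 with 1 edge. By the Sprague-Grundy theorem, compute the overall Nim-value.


The tree has 4 branches from the ground vertex.
In Green Hackenbush, the Nim-value of a simple path of length k is k.
Branch 1: length 11, Nim-value = 11
Branch 2: length 1, Nim-value = 1
Branch 3: length 14, Nim-value = 14
Branch 4: length 1, Nim-value = 1
Total Nim-value = XOR of all branch values:
0 XOR 11 = 11
11 XOR 1 = 10
10 XOR 14 = 4
4 XOR 1 = 5
Nim-value of the tree = 5

5


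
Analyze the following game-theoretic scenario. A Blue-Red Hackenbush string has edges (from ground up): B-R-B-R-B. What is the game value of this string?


Edges (from ground): B-R-B-R-B
By Berlekamp's sign-expansion rule, a Blue-Red Hackenbush stalk has the value of the surreal number whose sign sequence is the edge sequence with B -> + and R -> -.
Sign sequence: +-+-+
Trace the sign expansion in the surreal number tree, starting from 0:
Edge 1: B (sign +) -> bounds (0, +inf), value = 1
Edge 2: R (sign -) -> bounds (0, 1), value = 1/2
Edge 3: B (sign +) -> bounds (1/2, 1), value = 3/4
Edge 4: R (sign -) -> bounds (1/2, 3/4), value = 5/8
Edge 5: B (sign +) -> bounds (5/8, 3/4), value = 11/16
Game value = 11/16

11/16


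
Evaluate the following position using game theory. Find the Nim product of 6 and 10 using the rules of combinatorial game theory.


Nim multiplication is bilinear over XOR: (u XOR v) * w = (u*w) XOR (v*w).
So we split each operand into its bit components and XOR the pairwise Nim products.
6 = 2 + 4 (as XOR of powers of 2).
10 = 2 + 8 (as XOR of powers of 2).
Using the standard Nim-product table on single bits:
  2*2 = 3,   2*4 = 8,   2*8 = 12,
  4*4 = 6,   4*8 = 11,  8*8 = 13,
and  1*x = x (identity), k*l = l*k (commutative).
Pairwise Nim products:
  2 * 2 = 3
  2 * 8 = 12
  4 * 2 = 8
  4 * 8 = 11
XOR them: 3 XOR 12 XOR 8 XOR 11 = 12.
Result: 6 * 10 = 12 (in Nim).

12


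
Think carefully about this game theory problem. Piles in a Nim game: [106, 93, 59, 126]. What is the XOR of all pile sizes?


We need the XOR (exclusive or) of all pile sizes.
After XOR-ing pile 1 (size 106): 0 XOR 106 = 106
After XOR-ing pile 2 (size 93): 106 XOR 93 = 55
After XOR-ing pile 3 (size 59): 55 XOR 59 = 12
After XOR-ing pile 4 (size 126): 12 XOR 126 = 114
The Nim-value of this position is 114.

114


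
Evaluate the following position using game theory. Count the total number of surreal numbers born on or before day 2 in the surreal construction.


Day 0: {|} = 0 is born. Count = 1.
Day n: the number of surreal numbers born by day n is 2^(n+1) - 1.
By day 0: 2^1 - 1 = 1
By day 1: 2^2 - 1 = 3
By day 2: 2^3 - 1 = 7
By day 2: 7 surreal numbers.

7


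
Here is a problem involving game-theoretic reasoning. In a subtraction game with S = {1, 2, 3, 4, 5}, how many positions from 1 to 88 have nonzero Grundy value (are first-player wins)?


Subtraction set S = {1, 2, 3, 4, 5}, so G(n) = n mod 6.
G(n) = 0 when n is a multiple of 6.
Multiples of 6 in [1, 88]: 14
N-positions (nonzero Grundy) = 88 - 14 = 74

74


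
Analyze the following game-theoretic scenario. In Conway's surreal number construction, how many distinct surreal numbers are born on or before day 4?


Day 0: {|} = 0 is born. Count = 1.
Day n: the number of surreal numbers born by day n is 2^(n+1) - 1.
By day 0: 2^1 - 1 = 1
By day 1: 2^2 - 1 = 3
By day 2: 2^3 - 1 = 7
By day 3: 2^4 - 1 = 15
By day 4: 2^5 - 1 = 31
By day 4: 31 surreal numbers.

31


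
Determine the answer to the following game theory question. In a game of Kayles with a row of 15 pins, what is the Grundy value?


Kayles: a move removes 1 or 2 adjacent pins from a contiguous row.
Removing pins from a row of k leaves two independent rows (a, b) with a + b = k - 1 (one pin) or a + b = k - 2 (two pins); an end removal gives a = 0.
By Sprague-Grundy, G(k) = mex{ G(a) XOR G(b) } over all these splits. G(0) = 0.
G(1): splits (0,0):0^0=0 -> mex({0}) = 1
G(2): splits (0,1):0^1=1 (0,0):0^0=0 -> mex({0, 1}) = 2
G(3): splits (0,2):0^2=2 (1,1):1^1=0 (0,1):0^1=1 -> mex({0, 1, 2}) = 3
G(4): splits (0,3):0^3=3 (1,2):1^2=3 (0,2):0^2=2 (1,1):1^1=0 -> mex({0, 2, 3}) = 1
G(5): splits (0,4):0^1=1 (1,3):1^3=2 (2,2):2^2=0 (0,3):0^3=3 (1,2):1^2=3 -> mex({0, 1, 2, 3}) = 4
G(6) = mex({0, 1, 2, 4}) = 3
G(7) = mex({0, 1, 3, 4, 5}) = 2
G(8) = mex({0, 2, 3, 5, 6}) = 1
G(9) = mex({0, 1, 2, 3, 6, 7}) = 4
G(10) = mex({0, 1, 3, 4, 5, 7}) = 2
G(11) = mex({0, 1, 2, 3, 4, 5}) = 6
G(12) = mex({0, 1, 2, 3, 5, 6, 7}) = 4
G(13) = mex({0, 2, 3, 4, 6, 7}) = 1
G(14) = mex({0, 1, 4, 5, 6, 7}) = 2
G(15) = mex({0, 1, 2, 3, 4, 5, 6}) = 7
Therefore G(15) = 7.

7


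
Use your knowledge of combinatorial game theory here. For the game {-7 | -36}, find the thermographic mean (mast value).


Game = {-7 | -36}, a switch {a | b} with numbers a > b.
Its thermograph has left wall a - t and right wall b + t, which meet at t = (a - b)/2, where both equal (a + b)/2. So the mast (mean value) is at (a + b)/2.
Mean = (-7 + (-36))/2 = -43/2 = -43/2

-43/2


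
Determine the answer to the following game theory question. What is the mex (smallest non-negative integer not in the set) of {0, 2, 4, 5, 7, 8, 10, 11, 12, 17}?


Set = {0, 2, 4, 5, 7, 8, 10, 11, 12, 17}
0 is in the set.
1 is NOT in the set. This is the mex.
mex = 1

1


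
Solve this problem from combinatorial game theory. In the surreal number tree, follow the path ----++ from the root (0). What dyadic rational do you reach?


Sign expansion: ----++
Rule: track bounds (lo, hi), initially (-inf, +inf). On '+', the current value becomes lo and we move to the simplest number in (value, hi): value + 1 if hi = +inf, otherwise the midpoint (value + hi)/2. On '-', the current value becomes hi and we move to value - 1 if lo = -inf, otherwise the midpoint (lo + value)/2.
Start at 0.
Step 1: sign = -, move left. Bounds: (-inf, 0). Value = -1
Step 2: sign = -, move left. Bounds: (-inf, -1). Value = -2
Step 3: sign = -, move left. Bounds: (-inf, -2). Value = -3
Step 4: sign = -, move left. Bounds: (-inf, -3). Value = -4
Step 5: sign = +, move right. Bounds: (-4, -3). Value = -7/2
Step 6: sign = +, move right. Bounds: (-7/2, -3). Value = -13/4
The surreal number with sign expansion ----++ is -13/4.

-13/4


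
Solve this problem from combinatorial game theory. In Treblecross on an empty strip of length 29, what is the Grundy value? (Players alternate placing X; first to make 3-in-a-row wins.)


Treblecross: place X on empty cells; 3-in-a-row wins.
Playing within two cells of an existing X lets the opponent win at once, so sensible play treats the cells i-2..i+2 around each X as dead. The player left with no safe cell loses, so this is a normal-play take-away game on strips of safe cells.
Placing X at cell i (0-indexed) of a strip of k safe cells leaves independent strips of sizes max(0, i-2) and max(0, k-i-3). Hence G(k) = mex{ G(max(0,i-2)) XOR G(max(0,k-i-3)) : 0 <= i < k }, with G(0) = 0.
G(1): splits (0,0):0^0=0 -> mex({0}) = 1
G(2): splits (0,0):0^0=0 -> mex({0}) = 1
G(3): splits (0,0):0^0=0 -> mex({0}) = 1
G(4): splits (0,1):0^1=1 (0,0):0^0=0 -> mex({0, 1}) = 2
G(5): splits (0,2):0^1=1 (0,1):0^1=1 (0,0):0^0=0 -> mex({0, 1}) = 2
G(6) = mex({1}) = 0
G(7) = mex({0, 1, 2}) = 3
G(8) = mex({0, 1, 2}) = 3
G(9) = mex({0, 2}) = 1
G(10) = mex({0, 2, 3}) = 1
G(11) = mex({0, 3}) = 1
G(12) = mex({1, 3}) = 0
G(13) = mex({0, 1, 2, 3}) = 4
G(14) = mex({0, 1, 2}) = 3
G(15) = mex({0, 1, 2}) = 3
G(16) = mex({0, 1, 2, 4}) = 3
G(17) = mex({0, 1, 3, 4}) = 2
G(18) = mex({0, 1, 3, 4}) = 2
G(19) = mex({0, 1, 3, 5}) = 2
G(20) = mex({0, 1, 2, 3, 5}) = 4
G(21) = mex({0, 1, 2, 3, 5}) = 4
G(22) = mex({1, 2, 6}) = 0
G(23) = mex({0, 1, 2, 3, 4, 6}) = 5
G(24) = mex({0, 1, 2, 3, 4}) = 5
G(25) = mex({0, 1, 3, 4, 7}) = 2
G(26) = mex({0, 1, 3, 4, 5, 7}) = 2
G(27) = mex({0, 1, 3, 5}) = 2
G(28) = mex({0, 1, 2, 5}) = 3
G(29) = mex({0, 1, 2, 4, 5, 6}) = 3
Therefore G(29) = 3.

3


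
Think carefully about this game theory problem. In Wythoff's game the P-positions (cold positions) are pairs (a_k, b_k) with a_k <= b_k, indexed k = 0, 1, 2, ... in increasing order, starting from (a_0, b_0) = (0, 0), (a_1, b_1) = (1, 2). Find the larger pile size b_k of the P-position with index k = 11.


By Wythoff's theorem, a_k = floor(k * phi) and b_k = floor(k * phi^2) = a_k + k, where phi = (1 + sqrt(5))/2 is the golden ratio.
phi = (1 + sqrt(5))/2 = 1.618034
phi^2 = phi + 1 = 2.618034
k = 11
k * phi^2 = 11 * 2.618034 = 28.798374
b_11 = floor(k * phi^2) = 28 (check: a_11 + k = 17 + 11 = 28)

28


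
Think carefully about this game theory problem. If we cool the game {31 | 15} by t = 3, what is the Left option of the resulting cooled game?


Original game: {31 | 15} (a switch {a | b} with a > b).
Cooling by t (for t below the temperature (a - b)/2 = 8) taxes each move by t: {a | b} cooled by t is {a - t | b + t}.
Cooling amount: t = 3
Cooled Left option: 31 - 3 = 28
Cooled Right option: 15 + 3 = 18
Cooled game: {28 | 18}
Left option = 28

28


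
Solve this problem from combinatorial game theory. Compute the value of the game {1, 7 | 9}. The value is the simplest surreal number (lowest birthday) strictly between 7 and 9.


Left options: {1, 7}, max = 7
Right options: {9}, min = 9
All options are numbers and max(Left) < min(Right), so by the simplicity theorem the value is the simplest (earliest-born) number strictly between 7 and 9.
The only integer strictly between 7 and 9 is 8.
No non-integer in the interval can be simpler: if x is a non-integer in the interval, then floor(x) or ceil(x) also lies in the interval (the interval contains an integer), and both are proper prefixes of x's sign expansion, i.e. born earlier. So the game value is 8.
Game value = 8

8


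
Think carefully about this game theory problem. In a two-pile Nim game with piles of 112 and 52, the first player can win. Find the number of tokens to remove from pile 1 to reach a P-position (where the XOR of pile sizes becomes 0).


Piles: 112 and 52
Current XOR: 112 XOR 52 = 68 (non-zero, so this is an N-position).
To make the XOR zero, we need to find a move that balances the piles.
For pile 1 (size 112): target = 112 XOR 68 = 52
We reduce pile 1 from 112 to 52.
Tokens removed: 112 - 52 = 60
Verification: 52 XOR 52 = 0

60


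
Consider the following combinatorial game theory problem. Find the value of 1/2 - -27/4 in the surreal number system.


x = 1/2, y = -27/4
Converting to common denominator: 4
x = 2/4, y = -27/4
x - y = 1/2 - -27/4 = 29/4

29/4


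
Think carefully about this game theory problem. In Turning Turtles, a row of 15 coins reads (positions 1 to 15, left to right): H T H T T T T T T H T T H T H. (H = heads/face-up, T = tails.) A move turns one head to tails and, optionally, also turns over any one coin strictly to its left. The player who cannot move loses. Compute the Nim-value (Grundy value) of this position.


Coins: H T H T T T T T T H T T H T H
Key fact: a single head at position k behaves exactly like a Nim heap of size k (turning it to T and optionally flipping a coin at j < k corresponds to moving the heap from k to j, or to 0), and heads combine as a disjunctive sum (two heads at the same place would cancel, matching j XOR j = 0). So the Nim-value is the XOR of the 1-indexed positions of the heads.
Face-up positions (1-indexed): [1, 3, 10, 13, 15]
XOR 0 with 1: 0 XOR 1 = 1
XOR 1 with 3: 1 XOR 3 = 2
XOR 2 with 10: 2 XOR 10 = 8
XOR 8 with 13: 8 XOR 13 = 5
XOR 5 with 15: 5 XOR 15 = 10
Nim-value = 10

10


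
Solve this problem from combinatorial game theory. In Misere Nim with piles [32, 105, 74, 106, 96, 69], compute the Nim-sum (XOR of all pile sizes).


We need the XOR (exclusive or) of all pile sizes.
After XOR-ing pile 1 (size 32): 0 XOR 32 = 32
After XOR-ing pile 2 (size 105): 32 XOR 105 = 73
After XOR-ing pile 3 (size 74): 73 XOR 74 = 3
After XOR-ing pile 4 (size 106): 3 XOR 106 = 105
After XOR-ing pile 5 (size 96): 105 XOR 96 = 9
After XOR-ing pile 6 (size 69): 9 XOR 69 = 76
The Nim-value of this position is 76.

76


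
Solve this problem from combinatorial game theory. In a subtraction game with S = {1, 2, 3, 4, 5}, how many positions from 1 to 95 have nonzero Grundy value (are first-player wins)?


Subtraction set S = {1, 2, 3, 4, 5}, so G(n) = n mod 6.
G(n) = 0 when n is a multiple of 6.
Multiples of 6 in [1, 95]: 15
N-positions (nonzero Grundy) = 95 - 15 = 80

80


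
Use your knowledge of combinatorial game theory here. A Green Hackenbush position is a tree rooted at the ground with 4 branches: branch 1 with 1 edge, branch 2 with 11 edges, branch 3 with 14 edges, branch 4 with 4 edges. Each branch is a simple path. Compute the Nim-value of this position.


The tree has 4 branches from the ground vertex.
In Green Hackenbush, the Nim-value of a simple path of length k is k.
Branch 1: length 1, Nim-value = 1
Branch 2: length 11, Nim-value = 11
Branch 3: length 14, Nim-value = 14
Branch 4: length 4, Nim-value = 4
Total Nim-value = XOR of all branch values:
0 XOR 1 = 1
1 XOR 11 = 10
10 XOR 14 = 4
4 XOR 4 = 0
Nim-value of the tree = 0

0


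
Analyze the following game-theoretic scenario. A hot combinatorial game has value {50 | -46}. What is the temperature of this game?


The game is {50 | -46}, a switch {a | b} with numbers a > b.
Cooling {a | b} by t gives {a - t | b + t}, which stops being hot when a - t = b + t, i.e. at t = (a - b)/2. So the temperature of a switch is (a - b)/2.
Temperature = (Left option - Right option) / 2
= (50 - (-46)) / 2
= 96 / 2
= 48

48


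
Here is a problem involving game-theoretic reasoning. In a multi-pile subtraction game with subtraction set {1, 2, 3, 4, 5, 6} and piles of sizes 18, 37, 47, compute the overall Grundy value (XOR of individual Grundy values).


Subtraction set: {1, 2, 3, 4, 5, 6}
For this subtraction set, G(n) = n mod 7 (period = max + 1 = 7).
Pile 1 (size 18): G(18) = 18 mod 7 = 4
Pile 2 (size 37): G(37) = 37 mod 7 = 2
Pile 3 (size 47): G(47) = 47 mod 7 = 5
Total Grundy value = XOR of all: 4 XOR 2 XOR 5 = 3

3


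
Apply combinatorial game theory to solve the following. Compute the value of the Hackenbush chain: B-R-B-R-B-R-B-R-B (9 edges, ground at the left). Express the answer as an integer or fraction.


Edges (from ground): B-R-B-R-B-R-B-R-B
By Berlekamp's sign-expansion rule, a Blue-Red Hackenbush stalk has the value of the surreal number whose sign sequence is the edge sequence with B -> + and R -> -.
Sign sequence: +-+-+-+-+
Trace the sign expansion in the surreal number tree, starting from 0:
Edge 1: B (sign +) -> bounds (0, +inf), value = 1
Edge 2: R (sign -) -> bounds (0, 1), value = 1/2
Edge 3: B (sign +) -> bounds (1/2, 1), value = 3/4
Edge 4: R (sign -) -> bounds (1/2, 3/4), value = 5/8
Edge 5: B (sign +) -> bounds (5/8, 3/4), value = 11/16
Edge 6: R (sign -) -> bounds (5/8, 11/16), value = 21/32
Edge 7: B (sign +) -> bounds (21/32, 11/16), value = 43/64
Edge 8: R (sign -) -> bounds (21/32, 43/64), value = 85/128
Edge 9: B (sign +) -> bounds (85/128, 43/64), value = 171/256
Game value = 171/256

171/256


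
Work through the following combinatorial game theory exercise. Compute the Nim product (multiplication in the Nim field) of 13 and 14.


Nim multiplication is bilinear over XOR: (u XOR v) * w = (u*w) XOR (v*w).
So we split each operand into its bit components and XOR the pairwise Nim products.
13 = 1 + 4 + 8 (as XOR of powers of 2).
14 = 2 + 4 + 8 (as XOR of powers of 2).
Using the standard Nim-product table on single bits:
  2*2 = 3,   2*4 = 8,   2*8 = 12,
  4*4 = 6,   4*8 = 11,  8*8 = 13,
and  1*x = x (identity), k*l = l*k (commutative).
Pairwise Nim products:
  1 * 2 = 2
  1 * 4 = 4
  1 * 8 = 8
  4 * 2 = 8
  4 * 4 = 6
  4 * 8 = 11
  8 * 2 = 12
  8 * 4 = 11
  8 * 8 = 13
XOR them: 2 XOR 4 XOR 8 XOR 8 XOR 6 XOR 11 XOR 12 XOR 11 XOR 13 = 1.
Result: 13 * 14 = 1 (in Nim).

1


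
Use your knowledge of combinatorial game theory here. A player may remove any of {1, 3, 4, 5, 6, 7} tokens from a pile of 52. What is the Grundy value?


The subtraction set is S = {1, 3, 4, 5, 6, 7}.
G(k) = mex{ G(k - s) : s in S, s <= k }. We compute iteratively: G(0) = 0.
G(1) = mex({0}) = 1
G(2) = mex({1}) = 0
G(3) = mex({0}) = 1
G(4) = mex({0, 1}) = 2
G(5) = mex({0, 1, 2}) = 3
G(6) = mex({0, 1, 3}) = 2
G(7) = mex({0, 1, 2}) = 3
G(8) = mex({0, 1, 2, 3}) = 4
G(9) = mex({0, 1, 2, 3, 4}) = 5
G(10) = mex({1, 2, 3, 5}) = 0
G(11) = mex({0, 2, 3, 4}) = 1
G(12) = mex({1, 2, 3, 4, 5}) = 0
G(13) = mex({0, 2, 3, 4, 5}) = 1
G(14) = mex({0, 1, 3, 4, 5}) = 2
G(15) = mex({0, 1, 2, 4, 5}) = 3
G(16) = mex({0, 1, 3, 5}) = 2
Observe that G(10)..G(16) = 0, 1, 0, 1, 2, 3, 2 repeats G(0)..G(6) = 0, 1, 0, 1, 2, 3, 2.
For k >= max(S) = 7, G(k) is determined by the previous 7 values G(k-7)..G(k-1); a window of 7 consecutive values has recurred shifted by 10, so by induction G(k + 10) = G(k) for all k >= 0: the sequence is periodic from the start with period 10.
One period: G(0..9) = 0, 1, 0, 1, 2, 3, 2, 3, 4, 5.
52 mod 10 = 2, so G(52) = G(2) = 0.

0


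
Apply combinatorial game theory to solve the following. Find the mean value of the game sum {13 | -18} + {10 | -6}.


G1 = {13 | -18}, G2 = {10 | -6}
Each is a switch {a | b} with numbers a > b; its mean value is (a + b)/2, and mean value is additive over game sums: m(G1 + G2) = m(G1) + m(G2).
Mean of G1 = (13 + (-18))/2 = -5/2 = -5/2
Mean of G2 = (10 + (-6))/2 = 4/2 = 2
Mean of G1 + G2 = -5/2 + 2 = -1/2

-1/2


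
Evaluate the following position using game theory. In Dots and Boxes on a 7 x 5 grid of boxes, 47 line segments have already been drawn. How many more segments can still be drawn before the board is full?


Grid: 7 x 5 boxes, i.e. 8 rows and 6 columns of dots.
Horizontal edges: (rows + 1) * cols = 8 * 5 = 40
Vertical edges: rows * (cols + 1) = 7 * 6 = 42
Total edges: 40 + 42 = 82
Edges drawn: 47
Remaining: 82 - 47 = 35

35


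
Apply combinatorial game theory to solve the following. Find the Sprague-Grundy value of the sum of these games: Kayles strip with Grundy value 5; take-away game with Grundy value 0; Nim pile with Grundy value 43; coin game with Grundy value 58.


By the Sprague-Grundy theorem, the Grundy value of a sum of games is the XOR of individual Grundy values.
Kayles strip: Grundy value = 5. Running XOR: 0 XOR 5 = 5
take-away game: Grundy value = 0. Running XOR: 5 XOR 0 = 5
Nim pile: Grundy value = 43. Running XOR: 5 XOR 43 = 46
coin game: Grundy value = 58. Running XOR: 46 XOR 58 = 20
The combined Grundy value is 20.

20


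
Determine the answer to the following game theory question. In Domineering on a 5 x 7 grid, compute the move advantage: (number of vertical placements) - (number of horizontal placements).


Board is 5 x 7 (rows x cols).
Left (vertical) placements: (rows-1) * cols = 4 * 7 = 28
Right (horizontal) placements: rows * (cols-1) = 5 * 6 = 30
Advantage = Left - Right = 28 - 30 = -2

-2


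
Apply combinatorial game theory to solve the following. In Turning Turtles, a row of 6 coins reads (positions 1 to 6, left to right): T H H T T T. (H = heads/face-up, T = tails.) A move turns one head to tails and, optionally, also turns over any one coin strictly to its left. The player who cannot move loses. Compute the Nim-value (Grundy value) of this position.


Coins: T H H T T T
Key fact: a single head at position k behaves exactly like a Nim heap of size k (turning it to T and optionally flipping a coin at j < k corresponds to moving the heap from k to j, or to 0), and heads combine as a disjunctive sum (two heads at the same place would cancel, matching j XOR j = 0). So the Nim-value is the XOR of the 1-indexed positions of the heads.
Face-up positions (1-indexed): [2, 3]
XOR 0 with 2: 0 XOR 2 = 2
XOR 2 with 3: 2 XOR 3 = 1
Nim-value = 1

1


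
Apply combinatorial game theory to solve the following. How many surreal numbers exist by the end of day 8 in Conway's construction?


Day 0: {|} = 0 is born. Count = 1.
Day n: the number of surreal numbers born by day n is 2^(n+1) - 1.
By day 0: 2^1 - 1 = 1
By day 1: 2^2 - 1 = 3
By day 2: 2^3 - 1 = 7
By day 3: 2^4 - 1 = 15
By day 4: 2^5 - 1 = 31
By day 5: 2^6 - 1 = 63
By day 6: 2^7 - 1 = 127
By day 7: 2^8 - 1 = 255
By day 8: 2^9 - 1 = 511
By day 8: 511 surreal numbers.

511


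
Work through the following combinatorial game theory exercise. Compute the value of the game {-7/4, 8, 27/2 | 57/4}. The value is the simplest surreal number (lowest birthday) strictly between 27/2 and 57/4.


Left options: {-7/4, 8, 27/2}, max = 27/2
Right options: {57/4}, min = 57/4
All options are numbers and max(Left) < min(Right), so by the simplicity theorem the value is the simplest (earliest-born) number strictly between 27/2 and 57/4.
The only integer strictly between 27/2 and 57/4 is 14.
No non-integer in the interval can be simpler: if x is a non-integer in the interval, then floor(x) or ceil(x) also lies in the interval (the interval contains an integer), and both are proper prefixes of x's sign expansion, i.e. born earlier. So the game value is 14.
Game value = 14

14


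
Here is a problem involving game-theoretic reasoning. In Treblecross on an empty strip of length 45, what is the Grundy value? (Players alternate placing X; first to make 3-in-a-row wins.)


Treblecross: place X on empty cells; 3-in-a-row wins.
Playing within two cells of an existing X lets the opponent win at once, so sensible play treats the cells i-2..i+2 around each X as dead. The player left with no safe cell loses, so this is a normal-play take-away game on strips of safe cells.
Placing X at cell i (0-indexed) of a strip of k safe cells leaves independent strips of sizes max(0, i-2) and max(0, k-i-3). Hence G(k) = mex{ G(max(0,i-2)) XOR G(max(0,k-i-3)) : 0 <= i < k }, with G(0) = 0.
G(1): splits (0,0):0^0=0 -> mex({0}) = 1
G(2): splits (0,0):0^0=0 -> mex({0}) = 1
G(3): splits (0,0):0^0=0 -> mex({0}) = 1
G(4): splits (0,1):0^1=1 (0,0):0^0=0 -> mex({0, 1}) = 2
G(5): splits (0,2):0^1=1 (0,1):0^1=1 (0,0):0^0=0 -> mex({0, 1}) = 2
G(6) = mex({1}) = 0
G(7) = mex({0, 1, 2}) = 3
G(8) = mex({0, 1, 2}) = 3
G(9) = mex({0, 2}) = 1
G(10) = mex({0, 2, 3}) = 1
G(11) = mex({0, 3}) = 1
G(12) = mex({1, 3}) = 0
G(13) = mex({0, 1, 2, 3}) = 4
G(14) = mex({0, 1, 2}) = 3
G(15) = mex({0, 1, 2}) = 3
G(16) = mex({0, 1, 2, 4}) = 3
G(17) = mex({0, 1, 3, 4}) = 2
G(18) = mex({0, 1, 3, 4}) = 2
G(19) = mex({0, 1, 3, 5}) = 2
G(20) = mex({0, 1, 2, 3, 5}) = 4
G(21) = mex({0, 1, 2, 3, 5}) = 4
G(22) = mex({1, 2, 6}) = 0
G(23) = mex({0, 1, 2, 3, 4, 6}) = 5
G(24) = mex({0, 1, 2, 3, 4}) = 5
G(25) = mex({0, 1, 3, 4, 7}) = 2
G(26) = mex({0, 1, 3, 4, 5, 7}) = 2
G(27) = mex({0, 1, 3, 5}) = 2
G(28) = mex({0, 1, 2, 5}) = 3
G(29) = mex({0, 1, 2, 4, 5, 6}) = 3
G(30) = mex({1, 2, 4, 6}) = 0
G(31) = mex({0, 1, 2, 3, 4, 6}) = 5
G(32) = mex({1, 2, 3, 4, 7}) = 0
G(33) = mex({0, 3, 7}) = 1
G(34) = mex({0, 2, 3, 5, 7}) = 1
G(35) = mex({0, 2, 3, 5, 6}) = 1
G(36) = mex({0, 1, 2, 5, 6}) = 3
G(37) = mex({0, 1, 2, 4, 5, 6}) = 3
G(38) = mex({0, 1, 2, 4}) = 3
G(39) = mex({0, 1, 2, 3, 4, 7}) = 5
G(40) = mex({0, 1, 2, 3, 4, 5, 7}) = 6
G(41) = mex({0, 1, 2, 3, 5, 7}) = 4
G(42) = mex({0, 1, 2, 3, 5, 6, 7}) = 4
G(43) = mex({0, 2, 3, 5, 6}) = 1
G(44) = mex({1, 2, 3, 4, 5, 6}) = 0
G(45) = mex({0, 1, 2, 3, 4, 6, 7}) = 5
Therefore G(45) = 5.

5


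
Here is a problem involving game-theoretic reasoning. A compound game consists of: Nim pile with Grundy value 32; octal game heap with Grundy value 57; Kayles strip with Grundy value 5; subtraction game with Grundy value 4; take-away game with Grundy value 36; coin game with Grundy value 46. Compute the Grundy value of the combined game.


By the Sprague-Grundy theorem, the Grundy value of a sum of games is the XOR of individual Grundy values.
Nim pile: Grundy value = 32. Running XOR: 0 XOR 32 = 32
octal game heap: Grundy value = 57. Running XOR: 32 XOR 57 = 25
Kayles strip: Grundy value = 5. Running XOR: 25 XOR 5 = 28
subtraction game: Grundy value = 4. Running XOR: 28 XOR 4 = 24
take-away game: Grundy value = 36. Running XOR: 24 XOR 36 = 60
coin game: Grundy value = 46. Running XOR: 60 XOR 46 = 18
The combined Grundy value is 18.

18


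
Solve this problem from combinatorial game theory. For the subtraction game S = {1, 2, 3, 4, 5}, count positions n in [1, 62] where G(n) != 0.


Subtraction set S = {1, 2, 3, 4, 5}, so G(n) = n mod 6.
G(n) = 0 when n is a multiple of 6.
Multiples of 6 in [1, 62]: 10
N-positions (nonzero Grundy) = 62 - 10 = 52

52


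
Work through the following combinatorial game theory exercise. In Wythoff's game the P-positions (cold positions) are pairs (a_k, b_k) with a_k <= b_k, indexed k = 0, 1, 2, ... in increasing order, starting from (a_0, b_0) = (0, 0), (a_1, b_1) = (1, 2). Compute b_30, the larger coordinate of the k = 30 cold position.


By Wythoff's theorem, a_k = floor(k * phi) and b_k = floor(k * phi^2) = a_k + k, where phi = (1 + sqrt(5))/2 is the golden ratio.
phi = (1 + sqrt(5))/2 = 1.618034
phi^2 = phi + 1 = 2.618034
k = 30
k * phi^2 = 30 * 2.618034 = 78.541020
b_30 = floor(k * phi^2) = 78 (check: a_30 + k = 48 + 30 = 78)

78


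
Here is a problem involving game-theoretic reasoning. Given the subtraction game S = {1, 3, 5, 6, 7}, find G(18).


The subtraction set is S = {1, 3, 5, 6, 7}.
G(k) = mex{ G(k - s) : s in S, s <= k }. We compute iteratively: G(0) = 0.
G(1) = mex({0}) = 1
G(2) = mex({1}) = 0
G(3) = mex({0}) = 1
G(4) = mex({1}) = 0
G(5) = mex({0}) = 1
G(6) = mex({0, 1}) = 2
G(7) = mex({0, 1, 2}) = 3
G(8) = mex({0, 1, 3}) = 2
G(9) = mex({0, 1, 2}) = 3
G(10) = mex({0, 1, 3}) = 2
G(11) = mex({0, 1, 2}) = 3
G(12) = mex({1, 2, 3}) = 0
G(13) = mex({0, 2, 3}) = 1
G(14) = mex({1, 2, 3}) = 0
G(15) = mex({0, 2, 3}) = 1
G(16) = mex({1, 2, 3}) = 0
G(17) = mex({0, 2, 3}) = 1
G(18) = mex({0, 1, 3}) = 2
Therefore G(18) = 2.

2


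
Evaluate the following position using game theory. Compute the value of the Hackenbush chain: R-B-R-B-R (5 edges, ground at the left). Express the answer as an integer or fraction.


Edges (from ground): R-B-R-B-R
By Berlekamp's sign-expansion rule, a Blue-Red Hackenbush stalk has the value of the surreal number whose sign sequence is the edge sequence with B -> + and R -> -.
Sign sequence: -+-+-
Trace the sign expansion in the surreal number tree, starting from 0:
Edge 1: R (sign -) -> bounds (-inf, 0), value = -1
Edge 2: B (sign +) -> bounds (-1, 0), value = -1/2
Edge 3: R (sign -) -> bounds (-1, -1/2), value = -3/4
Edge 4: B (sign +) -> bounds (-3/4, -1/2), value = -5/8
Edge 5: R (sign -) -> bounds (-3/4, -5/8), value = -11/16
Game value = -11/16

-11/16


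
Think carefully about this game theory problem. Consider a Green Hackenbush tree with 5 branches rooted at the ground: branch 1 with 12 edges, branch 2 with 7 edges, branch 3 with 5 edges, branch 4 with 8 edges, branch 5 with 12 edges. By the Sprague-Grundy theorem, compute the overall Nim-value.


The tree has 5 branches from the ground vertex.
In Green Hackenbush, the Nim-value of a simple path of length k is k.
Branch 1: length 12, Nim-value = 12
Branch 2: length 7, Nim-value = 7
Branch 3: length 5, Nim-value = 5
Branch 4: length 8, Nim-value = 8
Branch 5: length 12, Nim-value = 12
Total Nim-value = XOR of all branch values:
0 XOR 12 = 12
12 XOR 7 = 11
11 XOR 5 = 14
14 XOR 8 = 6
6 XOR 12 = 10
Nim-value of the tree = 10

10


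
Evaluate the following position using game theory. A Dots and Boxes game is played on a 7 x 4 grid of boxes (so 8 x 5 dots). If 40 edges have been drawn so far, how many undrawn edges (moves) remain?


Grid: 7 x 4 boxes, i.e. 8 rows and 5 columns of dots.
Horizontal edges: (rows + 1) * cols = 8 * 4 = 32
Vertical edges: rows * (cols + 1) = 7 * 5 = 35
Total edges: 32 + 35 = 67
Edges drawn: 40
Remaining: 67 - 40 = 27

27


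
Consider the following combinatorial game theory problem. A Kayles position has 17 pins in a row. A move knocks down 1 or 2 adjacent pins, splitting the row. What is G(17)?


Kayles: a move removes 1 or 2 adjacent pins from a contiguous row.
Removing pins from a row of k leaves two independent rows (a, b) with a + b = k - 1 (one pin) or a + b = k - 2 (two pins); an end removal gives a = 0.
By Sprague-Grundy, G(k) = mex{ G(a) XOR G(b) } over all these splits. G(0) = 0.
G(1): splits (0,0):0^0=0 -> mex({0}) = 1
G(2): splits (0,1):0^1=1 (0,0):0^0=0 -> mex({0, 1}) = 2
G(3): splits (0,2):0^2=2 (1,1):1^1=0 (0,1):0^1=1 -> mex({0, 1, 2}) = 3
G(4): splits (0,3):0^3=3 (1,2):1^2=3 (0,2):0^2=2 (1,1):1^1=0 -> mex({0, 2, 3}) = 1
G(5): splits (0,4):0^1=1 (1,3):1^3=2 (2,2):2^2=0 (0,3):0^3=3 (1,2):1^2=3 -> mex({0, 1, 2, 3}) = 4
G(6) = mex({0, 1, 2, 4}) = 3
G(7) = mex({0, 1, 3, 4, 5}) = 2
G(8) = mex({0, 2, 3, 5, 6}) = 1
G(9) = mex({0, 1, 2, 3, 6, 7}) = 4
G(10) = mex({0, 1, 3, 4, 5, 7}) = 2
G(11) = mex({0, 1, 2, 3, 4, 5}) = 6
G(12) = mex({0, 1, 2, 3, 5, 6, 7}) = 4
G(13) = mex({0, 2, 3, 4, 6, 7}) = 1
G(14) = mex({0, 1, 4, 5, 6, 7}) = 2
G(15) = mex({0, 1, 2, 3, 4, 5, 6}) = 7
G(16) = mex({0, 2, 3, 5, 6, 7}) = 1
G(17) = mex({0, 1, 2, 3, 5, 6, 7}) = 4
Therefore G(17) = 4.

4


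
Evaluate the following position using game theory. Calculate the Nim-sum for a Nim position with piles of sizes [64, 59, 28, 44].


We need the XOR (exclusive or) of all pile sizes.
After XOR-ing pile 1 (size 64): 0 XOR 64 = 64
After XOR-ing pile 2 (size 59): 64 XOR 59 = 123
After XOR-ing pile 3 (size 28): 123 XOR 28 = 103
After XOR-ing pile 4 (size 44): 103 XOR 44 = 75
The Nim-value of this position is 75.

75


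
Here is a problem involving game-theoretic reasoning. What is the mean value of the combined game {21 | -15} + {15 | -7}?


G1 = {21 | -15}, G2 = {15 | -7}
Each is a switch {a | b} with numbers a > b; its mean value is (a + b)/2, and mean value is additive over game sums: m(G1 + G2) = m(G1) + m(G2).
Mean of G1 = (21 + (-15))/2 = 6/2 = 3
Mean of G2 = (15 + (-7))/2 = 8/2 = 4
Mean of G1 + G2 = 3 + 4 = 7

7


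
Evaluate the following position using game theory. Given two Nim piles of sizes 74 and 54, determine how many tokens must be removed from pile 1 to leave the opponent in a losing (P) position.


Piles: 74 and 54
Current XOR: 74 XOR 54 = 124 (non-zero, so this is an N-position).
To make the XOR zero, we need to find a move that balances the piles.
For pile 1 (size 74): target = 74 XOR 124 = 54
We reduce pile 1 from 74 to 54.
Tokens removed: 74 - 54 = 20
Verification: 54 XOR 54 = 0

20


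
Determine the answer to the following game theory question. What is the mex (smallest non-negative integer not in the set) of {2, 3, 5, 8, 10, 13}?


Set = {2, 3, 5, 8, 10, 13}
0 is NOT in the set. This is the mex.
mex = 0

0


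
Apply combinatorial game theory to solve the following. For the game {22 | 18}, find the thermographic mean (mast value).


Game = {22 | 18}, a switch {a | b} with numbers a > b.
Its thermograph has left wall a - t and right wall b + t, which meet at t = (a - b)/2, where both equal (a + b)/2. So the mast (mean value) is at (a + b)/2.
Mean = (22 + (18))/2 = 40/2 = 20

20


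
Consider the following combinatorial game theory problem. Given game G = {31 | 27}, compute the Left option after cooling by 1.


Original game: {31 | 27} (a switch {a | b} with a > b).
Cooling by t (for t below the temperature (a - b)/2 = 2) taxes each move by t: {a | b} cooled by t is {a - t | b + t}.
Cooling amount: t = 1
Cooled Left option: 31 - 1 = 30
Cooled Right option: 27 + 1 = 28
Cooled game: {30 | 28}
Left option = 30

30


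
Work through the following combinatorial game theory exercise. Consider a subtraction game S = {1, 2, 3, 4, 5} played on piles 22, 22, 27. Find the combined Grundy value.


Subtraction set: {1, 2, 3, 4, 5}
For this subtraction set, G(n) = n mod 6 (period = max + 1 = 6).
Pile 1 (size 22): G(22) = 22 mod 6 = 4
Pile 2 (size 22): G(22) = 22 mod 6 = 4
Pile 3 (size 27): G(27) = 27 mod 6 = 3
Total Grundy value = XOR of all: 4 XOR 4 XOR 3 = 3

3


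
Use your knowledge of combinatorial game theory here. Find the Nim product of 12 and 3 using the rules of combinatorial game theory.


Nim multiplication is bilinear over XOR: (u XOR v) * w = (u*w) XOR (v*w).
So we split each operand into its bit components and XOR the pairwise Nim products.
12 = 4 + 8 (as XOR of powers of 2).
3 = 1 + 2 (as XOR of powers of 2).
Using the standard Nim-product table on single bits:
  2*2 = 3,   2*4 = 8,   2*8 = 12,
  4*4 = 6,   4*8 = 11,  8*8 = 13,
and  1*x = x (identity), k*l = l*k (commutative).
Pairwise Nim products:
  4 * 1 = 4
  4 * 2 = 8
  8 * 1 = 8
  8 * 2 = 12
XOR them: 4 XOR 8 XOR 8 XOR 12 = 8.
Result: 12 * 3 = 8 (in Nim).

8


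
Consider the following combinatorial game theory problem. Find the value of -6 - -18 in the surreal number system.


x = -6, y = -18
x - y = -6 - -18 = 12

12


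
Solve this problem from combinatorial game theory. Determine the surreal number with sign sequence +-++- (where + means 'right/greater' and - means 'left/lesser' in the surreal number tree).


Sign expansion: +-++-
Rule: track bounds (lo, hi), initially (-inf, +inf). On '+', the current value becomes lo and we move to the simplest number in (value, hi): value + 1 if hi = +inf, otherwise the midpoint (value + hi)/2. On '-', the current value becomes hi and we move to value - 1 if lo = -inf, otherwise the midpoint (lo + value)/2.
Start at 0.
Step 1: sign = +, move right. Bounds: (0, +inf). Value = 1
Step 2: sign = -, move left. Bounds: (0, 1). Value = 1/2
Step 3: sign = +, move right. Bounds: (1/2, 1). Value = 3/4
Step 4: sign = +, move right. Bounds: (3/4, 1). Value = 7/8
Step 5: sign = -, move left. Bounds: (3/4, 7/8). Value = 13/16
The surreal number with sign expansion +-++- is 13/16.

13/16


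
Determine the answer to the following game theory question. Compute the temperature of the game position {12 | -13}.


The game is {12 | -13}, a switch {a | b} with numbers a > b.
Cooling {a | b} by t gives {a - t | b + t}, which stops being hot when a - t = b + t, i.e. at t = (a - b)/2. So the temperature of a switch is (a - b)/2.
Temperature = (Left option - Right option) / 2
= (12 - (-13)) / 2
= 25 / 2
= 25/2

25/2
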